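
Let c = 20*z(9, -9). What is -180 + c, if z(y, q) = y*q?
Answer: -1800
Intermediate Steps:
z(y, q) = q*y
c = -1620 (c = 20*(-9*9) = 20*(-81) = -1620)
-180 + c = -180 - 1620 = -1800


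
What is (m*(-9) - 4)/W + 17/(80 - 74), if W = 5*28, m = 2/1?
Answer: 281/105 ≈ 2.6762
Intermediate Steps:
m = 2 (m = 2*1 = 2)
W = 140
(m*(-9) - 4)/W + 17/(80 - 74) = (2*(-9) - 4)/140 + 17/(80 - 74) = (-18 - 4)*(1/140) + 17/6 = -22*1/140 + 17*(1/6) = -11/70 + 17/6 = 281/105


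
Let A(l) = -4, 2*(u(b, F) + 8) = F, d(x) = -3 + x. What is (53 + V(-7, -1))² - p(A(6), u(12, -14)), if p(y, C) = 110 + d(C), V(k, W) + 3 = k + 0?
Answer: 1757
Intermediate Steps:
V(k, W) = -3 + k (V(k, W) = -3 + (k + 0) = -3 + k)
u(b, F) = -8 + F/2
p(y, C) = 107 + C (p(y, C) = 110 + (-3 + C) = 107 + C)
(53 + V(-7, -1))² - p(A(6), u(12, -14)) = (53 + (-3 - 7))² - (107 + (-8 + (½)*(-14))) = (53 - 10)² - (107 + (-8 - 7)) = 43² - (107 - 15) = 1849 - 1*92 = 1849 - 92 = 1757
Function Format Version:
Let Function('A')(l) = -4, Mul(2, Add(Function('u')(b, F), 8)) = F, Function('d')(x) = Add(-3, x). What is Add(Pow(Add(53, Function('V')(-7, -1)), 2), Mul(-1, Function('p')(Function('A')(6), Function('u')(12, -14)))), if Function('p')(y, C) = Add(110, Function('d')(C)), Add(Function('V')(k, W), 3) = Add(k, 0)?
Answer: 1757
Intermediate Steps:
Function('V')(k, W) = Add(-3, k) (Function('V')(k, W) = Add(-3, Add(k, 0)) = Add(-3, k))
Function('u')(b, F) = Add(-8, Mul(Rational(1, 2), F))
Function('p')(y, C) = Add(107, C) (Function('p')(y, C) = Add(110, Add(-3, C)) = Add(107, C))
Add(Pow(Add(53, Function('V')(-7, -1)), 2), Mul(-1, Function('p')(Function('A')(6), Function('u')(12, -14)))) = Add(Pow(Add(53, Add(-3, -7)), 2), Mul(-1, Add(107, Add(-8, Mul(Rational(1, 2), -14))))) = Add(Pow(Add(53, -10), 2), Mul(-1, Add(107, Add(-8, -7)))) = Add(Pow(43, 2), Mul(-1, Add(107, -15))) = Add(1849, Mul(-1, 92)) = Add(1849, -92) = 1757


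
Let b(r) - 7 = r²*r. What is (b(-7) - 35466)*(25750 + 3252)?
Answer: -1038329604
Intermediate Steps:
b(r) = 7 + r³ (b(r) = 7 + r²*r = 7 + r³)
(b(-7) - 35466)*(25750 + 3252) = ((7 + (-7)³) - 35466)*(25750 + 3252) = ((7 - 343) - 35466)*29002 = (-336 - 35466)*29002 = -35802*29002 = -1038329604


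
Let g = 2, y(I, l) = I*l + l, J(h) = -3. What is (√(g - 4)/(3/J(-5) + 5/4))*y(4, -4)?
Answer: -80*I*√2 ≈ -113.14*I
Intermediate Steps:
y(I, l) = l + I*l
(√(g - 4)/(3/J(-5) + 5/4))*y(4, -4) = (√(2 - 4)/(3/(-3) + 5/4))*(-4*(1 + 4)) = (√(-2)/(3*(-⅓) + 5*(¼)))*(-4*5) = ((I*√2)/(-1 + 5/4))*(-20) = ((I*√2)/(¼))*(-20) = ((I*√2)*4)*(-20) = (4*I*√2)*(-20) = -80*I*√2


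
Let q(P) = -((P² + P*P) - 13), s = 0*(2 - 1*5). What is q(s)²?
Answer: 169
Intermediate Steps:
s = 0 (s = 0*(2 - 5) = 0*(-3) = 0)
q(P) = 13 - 2*P² (q(P) = -((P² + P²) - 13) = -(2*P² - 13) = -(-13 + 2*P²) = 13 - 2*P²)
q(s)² = (13 - 2*0²)² = (13 - 2*0)² = (13 + 0)² = 13² = 169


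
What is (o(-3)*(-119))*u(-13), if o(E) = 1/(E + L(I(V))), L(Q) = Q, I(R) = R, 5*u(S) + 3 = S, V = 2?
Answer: -1904/5 ≈ -380.80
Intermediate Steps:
u(S) = -3/5 + S/5
o(E) = 1/(2 + E) (o(E) = 1/(E + 2) = 1/(2 + E))
(o(-3)*(-119))*u(-13) = (-119/(2 - 3))*(-3/5 + (1/5)*(-13)) = (-119/(-1))*(-3/5 - 13/5) = -1*(-119)*(-16/5) = 119*(-16/5) = -1904/5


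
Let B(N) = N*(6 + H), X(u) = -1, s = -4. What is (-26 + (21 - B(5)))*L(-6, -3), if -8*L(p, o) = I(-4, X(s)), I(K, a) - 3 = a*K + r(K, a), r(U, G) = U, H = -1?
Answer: 45/4 ≈ 11.250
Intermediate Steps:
B(N) = 5*N (B(N) = N*(6 - 1) = N*5 = 5*N)
I(K, a) = 3 + K + K*a (I(K, a) = 3 + (a*K + K) = 3 + (K*a + K) = 3 + (K + K*a) = 3 + K + K*a)
L(p, o) = -3/8 (L(p, o) = -(3 - 4 - 4*(-1))/8 = -(3 - 4 + 4)/8 = -⅛*3 = -3/8)
(-26 + (21 - B(5)))*L(-6, -3) = (-26 + (21 - 5*5))*(-3/8) = (-26 + (21 - 1*25))*(-3/8) = (-26 + (21 - 25))*(-3/8) = (-26 - 4)*(-3/8) = -30*(-3/8) = 45/4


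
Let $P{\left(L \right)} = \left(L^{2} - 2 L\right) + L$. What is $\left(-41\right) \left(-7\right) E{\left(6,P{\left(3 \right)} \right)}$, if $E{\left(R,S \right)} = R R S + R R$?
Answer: $72324$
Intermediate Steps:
$P{\left(L \right)} = L^{2} - L$
$E{\left(R,S \right)} = R^{2} + S R^{2}$ ($E{\left(R,S \right)} = R^{2} S + R^{2} = S R^{2} + R^{2} = R^{2} + S R^{2}$)
$\left(-41\right) \left(-7\right) E{\left(6,P{\left(3 \right)} \right)} = \left(-41\right) \left(-7\right) 6^{2} \left(1 + 3 \left(-1 + 3\right)\right) = 287 \cdot 36 \left(1 + 3 \cdot 2\right) = 287 \cdot 36 \left(1 + 6\right) = 287 \cdot 36 \cdot 7 = 287 \cdot 252 = 72324$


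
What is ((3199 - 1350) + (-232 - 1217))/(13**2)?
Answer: 400/169 ≈ 2.3669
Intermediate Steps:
((3199 - 1350) + (-232 - 1217))/(13**2) = (1849 - 1449)/169 = 400*(1/169) = 400/169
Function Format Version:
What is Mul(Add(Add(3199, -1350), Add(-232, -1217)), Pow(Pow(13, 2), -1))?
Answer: Rational(400, 169) ≈ 2.3669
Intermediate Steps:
Mul(Add(Add(3199, -1350), Add(-232, -1217)), Pow(Pow(13, 2), -1)) = Mul(Add(1849, -1449), Pow(169, -1)) = Mul(400, Rational(1, 169)) = Rational(400, 169)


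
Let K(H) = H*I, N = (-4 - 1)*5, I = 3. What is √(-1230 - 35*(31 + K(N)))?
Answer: √310 ≈ 17.607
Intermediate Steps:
N = -25 (N = -5*5 = -25)
K(H) = 3*H (K(H) = H*3 = 3*H)
√(-1230 - 35*(31 + K(N))) = √(-1230 - 35*(31 + 3*(-25))) = √(-1230 - 35*(31 - 75)) = √(-1230 - 35*(-44)) = √(-1230 + 1540) = √310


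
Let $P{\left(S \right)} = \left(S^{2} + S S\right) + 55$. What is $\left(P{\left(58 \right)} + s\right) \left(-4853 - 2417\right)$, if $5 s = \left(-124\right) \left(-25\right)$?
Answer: $-53819810$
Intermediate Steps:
$P{\left(S \right)} = 55 + 2 S^{2}$ ($P{\left(S \right)} = \left(S^{2} + S^{2}\right) + 55 = 2 S^{2} + 55 = 55 + 2 S^{2}$)
$s = 620$ ($s = \frac{\left(-124\right) \left(-25\right)}{5} = \frac{1}{5} \cdot 3100 = 620$)
$\left(P{\left(58 \right)} + s\right) \left(-4853 - 2417\right) = \left(\left(55 + 2 \cdot 58^{2}\right) + 620\right) \left(-4853 - 2417\right) = \left(\left(55 + 2 \cdot 3364\right) + 620\right) \left(-7270\right) = \left(\left(55 + 6728\right) + 620\right) \left(-7270\right) = \left(6783 + 620\right) \left(-7270\right) = 7403 \left(-7270\right) = -53819810$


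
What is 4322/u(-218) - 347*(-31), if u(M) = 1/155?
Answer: 680667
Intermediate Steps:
u(M) = 1/155
4322/u(-218) - 347*(-31) = 4322/(1/155) - 347*(-31) = 4322*155 - 1*(-10757) = 669910 + 10757 = 680667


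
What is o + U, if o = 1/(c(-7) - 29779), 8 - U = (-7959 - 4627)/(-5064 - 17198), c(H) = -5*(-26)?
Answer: 2453591864/330023019 ≈ 7.4346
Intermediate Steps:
c(H) = 130
U = 82755/11131 (U = 8 - (-7959 - 4627)/(-5064 - 17198) = 8 - (-12586)/(-22262) = 8 - (-12586)*(-1)/22262 = 8 - 1*6293/11131 = 8 - 6293/11131 = 82755/11131 ≈ 7.4346)
o = -1/29649 (o = 1/(130 - 29779) = 1/(-29649) = -1/29649 ≈ -3.3728e-5)
o + U = -1/29649 + 82755/11131 = 2453591864/330023019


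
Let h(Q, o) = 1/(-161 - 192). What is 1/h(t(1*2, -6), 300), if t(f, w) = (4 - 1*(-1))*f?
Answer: -353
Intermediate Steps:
t(f, w) = 5*f (t(f, w) = (4 + 1)*f = 5*f)
h(Q, o) = -1/353 (h(Q, o) = 1/(-353) = -1/353)
1/h(t(1*2, -6), 300) = 1/(-1/353) = -353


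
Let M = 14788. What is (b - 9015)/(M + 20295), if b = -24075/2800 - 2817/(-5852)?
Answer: -211213119/821222864 ≈ -0.25719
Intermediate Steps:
b = -189999/23408 (b = -24075*1/2800 - 2817*(-1/5852) = -963/112 + 2817/5852 = -189999/23408 ≈ -8.1168)
(b - 9015)/(M + 20295) = (-189999/23408 - 9015)/(14788 + 20295) = -211213119/23408/35083 = -211213119/23408*1/35083 = -211213119/821222864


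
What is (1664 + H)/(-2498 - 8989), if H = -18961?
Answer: 2471/1641 ≈ 1.5058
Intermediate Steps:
(1664 + H)/(-2498 - 8989) = (1664 - 18961)/(-2498 - 8989) = -17297/(-11487) = -17297*(-1/11487) = 2471/1641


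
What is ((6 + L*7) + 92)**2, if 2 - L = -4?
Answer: 19600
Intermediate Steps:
L = 6 (L = 2 - 1*(-4) = 2 + 4 = 6)
((6 + L*7) + 92)**2 = ((6 + 6*7) + 92)**2 = ((6 + 42) + 92)**2 = (48 + 92)**2 = 140**2 = 19600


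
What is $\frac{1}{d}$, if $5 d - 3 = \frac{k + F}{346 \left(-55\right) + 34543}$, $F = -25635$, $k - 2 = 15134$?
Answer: $\frac{15513}{7208} \approx 2.1522$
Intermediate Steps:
$k = 15136$ ($k = 2 + 15134 = 15136$)
$d = \frac{7208}{15513}$ ($d = \frac{3}{5} + \frac{\left(15136 - 25635\right) \frac{1}{346 \left(-55\right) + 34543}}{5} = \frac{3}{5} + \frac{\left(-10499\right) \frac{1}{-19030 + 34543}}{5} = \frac{3}{5} + \frac{\left(-10499\right) \frac{1}{15513}}{5} = \frac{3}{5} + \frac{1}{5} \left(- \frac{10499}{15513}\right) = \frac{3}{5} - \frac{10499}{77565} = \frac{7208}{15513} \approx 0.46464$)
$\frac{1}{d} = \frac{1}{\frac{7208}{15513}} = \frac{15513}{7208}$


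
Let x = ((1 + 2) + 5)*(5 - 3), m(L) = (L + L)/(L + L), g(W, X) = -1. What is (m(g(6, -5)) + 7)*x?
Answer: 128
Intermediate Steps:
m(L) = 1 (m(L) = (2*L)/((2*L)) = (2*L)*(1/(2*L)) = 1)
x = 16 (x = (3 + 5)*2 = 8*2 = 16)
(m(g(6, -5)) + 7)*x = (1 + 7)*16 = 8*16 = 128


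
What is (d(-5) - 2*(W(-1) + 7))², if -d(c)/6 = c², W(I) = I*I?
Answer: 27556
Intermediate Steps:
W(I) = I²
d(c) = -6*c²
(d(-5) - 2*(W(-1) + 7))² = (-6*(-5)² - 2*((-1)² + 7))² = (-6*25 - 2*(1 + 7))² = (-150 - 2*8)² = (-150 - 16)² = (-166)² = 27556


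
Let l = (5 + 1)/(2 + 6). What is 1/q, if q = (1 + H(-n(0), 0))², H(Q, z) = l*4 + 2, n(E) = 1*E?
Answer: 1/36 ≈ 0.027778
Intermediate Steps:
l = ¾ (l = 6/8 = 6*(⅛) = ¾ ≈ 0.75000)
n(E) = E
H(Q, z) = 5 (H(Q, z) = (¾)*4 + 2 = 3 + 2 = 5)
q = 36 (q = (1 + 5)² = 6² = 36)
1/q = 1/36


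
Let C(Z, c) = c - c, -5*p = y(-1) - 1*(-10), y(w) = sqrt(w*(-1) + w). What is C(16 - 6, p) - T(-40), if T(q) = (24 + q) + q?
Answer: 56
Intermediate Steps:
y(w) = 0 (y(w) = sqrt(-w + w) = sqrt(0) = 0)
T(q) = 24 + 2*q
p = -2 (p = -(0 - 1*(-10))/5 = -(0 + 10)/5 = -1/5*10 = -2)
C(Z, c) = 0
C(16 - 6, p) - T(-40) = 0 - (24 + 2*(-40)) = 0 - (24 - 80) = 0 - 1*(-56) = 0 + 56 = 56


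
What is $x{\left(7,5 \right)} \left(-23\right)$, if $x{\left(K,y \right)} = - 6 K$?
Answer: $966$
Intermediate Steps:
$x{\left(7,5 \right)} \left(-23\right) = \left(-6\right) 7 \left(-23\right) = \left(-42\right) \left(-23\right) = 966$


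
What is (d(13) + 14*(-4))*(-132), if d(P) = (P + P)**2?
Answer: -81840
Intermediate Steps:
d(P) = 4*P**2 (d(P) = (2*P)**2 = 4*P**2)
(d(13) + 14*(-4))*(-132) = (4*13**2 + 14*(-4))*(-132) = (4*169 - 56)*(-132) = (676 - 56)*(-132) = 620*(-132) = -81840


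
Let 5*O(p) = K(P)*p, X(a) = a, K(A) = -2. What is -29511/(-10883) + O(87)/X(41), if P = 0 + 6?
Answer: 4156113/2231015 ≈ 1.8629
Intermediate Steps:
P = 6
O(p) = -2*p/5 (O(p) = (-2*p)/5 = -2*p/5)
-29511/(-10883) + O(87)/X(41) = -29511/(-10883) - ⅖*87/41 = -29511*(-1/10883) - 174/5*1/41 = 29511/10883 - 174/205 = 4156113/2231015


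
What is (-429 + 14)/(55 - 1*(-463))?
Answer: -415/518 ≈ -0.80116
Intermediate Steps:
(-429 + 14)/(55 - 1*(-463)) = -415/(55 + 463) = -415/518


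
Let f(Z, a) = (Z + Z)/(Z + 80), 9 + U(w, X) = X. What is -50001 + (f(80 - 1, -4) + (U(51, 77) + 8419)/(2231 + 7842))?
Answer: -80079010640/1601607 ≈ -49999.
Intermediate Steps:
U(w, X) = -9 + X
f(Z, a) = 2*Z/(80 + Z) (f(Z, a) = (2*Z)/(80 + Z) = 2*Z/(80 + Z))
-50001 + (f(80 - 1, -4) + (U(51, 77) + 8419)/(2231 + 7842)) = -50001 + (2*(80 - 1)/(80 + (80 - 1)) + ((-9 + 77) + 8419)/(2231 + 7842)) = -50001 + (2*79/(80 + 79) + (68 + 8419)/10073) = -50001 + (2*79/159 + 8487*(1/10073)) = -50001 + (2*79*(1/159) + 8487/10073) = -50001 + (158/159 + 8487/10073) = -50001 + 2940967/1601607 = -80079010640/1601607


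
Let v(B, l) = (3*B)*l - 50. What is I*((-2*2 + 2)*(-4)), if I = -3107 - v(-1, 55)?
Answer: -23136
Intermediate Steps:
v(B, l) = -50 + 3*B*l (v(B, l) = 3*B*l - 50 = -50 + 3*B*l)
I = -2892 (I = -3107 - (-50 + 3*(-1)*55) = -3107 - (-50 - 165) = -3107 - 1*(-215) = -3107 + 215 = -2892)
I*((-2*2 + 2)*(-4)) = -2892*(-2*2 + 2)*(-4) = -2892*(-4 + 2)*(-4) = -(-5784)*(-4) = -2892*8 = -23136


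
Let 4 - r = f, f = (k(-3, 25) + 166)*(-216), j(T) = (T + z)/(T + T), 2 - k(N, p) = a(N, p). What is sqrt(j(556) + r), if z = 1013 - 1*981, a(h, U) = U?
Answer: sqrt(2387498194)/278 ≈ 175.76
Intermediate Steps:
k(N, p) = 2 - p
z = 32 (z = 1013 - 981 = 32)
j(T) = (32 + T)/(2*T) (j(T) = (T + 32)/(T + T) = (32 + T)/((2*T)) = (32 + T)*(1/(2*T)) = (32 + T)/(2*T))
f = -30888 (f = ((2 - 1*25) + 166)*(-216) = ((2 - 25) + 166)*(-216) = (-23 + 166)*(-216) = 143*(-216) = -30888)
r = 30892 (r = 4 - 1*(-30888) = 4 + 30888 = 30892)
sqrt(j(556) + r) = sqrt((1/2)*(32 + 556)/556 + 30892) = sqrt((1/2)*(1/556)*588 + 30892) = sqrt(147/278 + 30892) = sqrt(8588123/278) = sqrt(2387498194)/278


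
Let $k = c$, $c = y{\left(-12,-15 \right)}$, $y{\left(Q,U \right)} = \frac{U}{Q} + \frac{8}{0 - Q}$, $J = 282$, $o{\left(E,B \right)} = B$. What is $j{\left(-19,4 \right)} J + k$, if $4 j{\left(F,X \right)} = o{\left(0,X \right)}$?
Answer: $\frac{3407}{12} \approx 283.92$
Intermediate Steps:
$j{\left(F,X \right)} = \frac{X}{4}$
$y{\left(Q,U \right)} = - \frac{8}{Q} + \frac{U}{Q}$ ($y{\left(Q,U \right)} = \frac{U}{Q} + \frac{8}{\left(-1\right) Q} = \frac{U}{Q} + 8 \left(- \frac{1}{Q}\right) = \frac{U}{Q} - \frac{8}{Q} = - \frac{8}{Q} + \frac{U}{Q}$)
$c = \frac{23}{12}$ ($c = \frac{-8 - 15}{-12} = \left(- \frac{1}{12}\right) \left(-23\right) = \frac{23}{12} \approx 1.9167$)
$k = \frac{23}{12} \approx 1.9167$
$j{\left(-19,4 \right)} J + k = \frac{1}{4} \cdot 4 \cdot 282 + \frac{23}{12} = 1 \cdot 282 + \frac{23}{12} = 282 + \frac{23}{12} = \frac{3407}{12}$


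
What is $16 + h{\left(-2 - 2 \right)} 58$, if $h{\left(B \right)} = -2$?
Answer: $-100$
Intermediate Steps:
$16 + h{\left(-2 - 2 \right)} 58 = 16 - 116 = -100$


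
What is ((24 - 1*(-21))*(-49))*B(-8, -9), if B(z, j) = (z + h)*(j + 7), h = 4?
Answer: -17640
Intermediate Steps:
B(z, j) = (4 + z)*(7 + j) (B(z, j) = (z + 4)*(j + 7) = (4 + z)*(7 + j))
((24 - 1*(-21))*(-49))*B(-8, -9) = ((24 - 1*(-21))*(-49))*(28 + 4*(-9) + 7*(-8) - 9*(-8)) = ((24 + 21)*(-49))*(28 - 36 - 56 + 72) = (45*(-49))*8 = -2205*8 = -17640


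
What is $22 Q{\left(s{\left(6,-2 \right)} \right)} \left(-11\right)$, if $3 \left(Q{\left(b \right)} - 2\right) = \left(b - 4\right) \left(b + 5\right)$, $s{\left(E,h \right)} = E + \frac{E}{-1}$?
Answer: $\frac{3388}{3} \approx 1129.3$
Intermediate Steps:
$s{\left(E,h \right)} = 0$ ($s{\left(E,h \right)} = E + E \left(-1\right) = E - E = 0$)
$Q{\left(b \right)} = 2 + \frac{\left(-4 + b\right) \left(5 + b\right)}{3}$ ($Q{\left(b \right)} = 2 + \frac{\left(b - 4\right) \left(b + 5\right)}{3} = 2 + \frac{\left(-4 + b\right) \left(5 + b\right)}{3}$)
$22 Q{\left(s{\left(6,-2 \right)} \right)} \left(-11\right) = 22 \left(- \frac{14}{3} + \frac{1}{3} \cdot 0 + \frac{0^{2}}{3}\right) \left(-11\right) = 22 \left(- \frac{14}{3} + 0 + \frac{1}{3} \cdot 0\right) \left(-11\right) = 22 \left(- \frac{14}{3} + 0 + 0\right) \left(-11\right) = 22 \left(- \frac{14}{3}\right) \left(-11\right) = \left(- \frac{308}{3}\right) \left(-11\right) = \frac{3388}{3}$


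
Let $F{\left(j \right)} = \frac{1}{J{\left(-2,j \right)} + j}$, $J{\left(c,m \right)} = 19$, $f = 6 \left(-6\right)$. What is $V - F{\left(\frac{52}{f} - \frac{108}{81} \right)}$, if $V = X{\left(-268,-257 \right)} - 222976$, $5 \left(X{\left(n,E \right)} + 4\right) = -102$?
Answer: $- \frac{162790337}{730} \approx -2.23 \cdot 10^{5}$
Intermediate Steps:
$f = -36$
$X{\left(n,E \right)} = - \frac{122}{5}$ ($X{\left(n,E \right)} = -4 + \frac{1}{5} \left(-102\right) = -4 - \frac{102}{5} = - \frac{122}{5}$)
$F{\left(j \right)} = \frac{1}{19 + j}$
$V = - \frac{1115002}{5}$ ($V = - \frac{122}{5} - 222976 = - \frac{1115002}{5} \approx -2.23 \cdot 10^{5}$)
$V - F{\left(\frac{52}{f} - \frac{108}{81} \right)} = - \frac{1115002}{5} - \frac{1}{19 + \left(\frac{52}{-36} - \frac{108}{81}\right)} = - \frac{1115002}{5} - \frac{1}{19 + \left(52 \left(- \frac{1}{36}\right) - \frac{4}{3}\right)} = - \frac{1115002}{5} - \frac{1}{19 - \frac{25}{9}} = - \frac{1115002}{5} - \frac{1}{\frac{146}{9}} = - \frac{1115002}{5} - \frac{9}{146} = - \frac{162790337}{730}$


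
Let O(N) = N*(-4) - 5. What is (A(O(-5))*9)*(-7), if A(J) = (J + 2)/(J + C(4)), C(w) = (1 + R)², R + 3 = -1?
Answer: -357/8 ≈ -44.625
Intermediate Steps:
R = -4 (R = -3 - 1 = -4)
O(N) = -5 - 4*N (O(N) = -4*N - 5 = -5 - 4*N)
C(w) = 9 (C(w) = (1 - 4)² = (-3)² = 9)
A(J) = (2 + J)/(9 + J) (A(J) = (J + 2)/(J + 9) = (2 + J)/(9 + J))
(A(O(-5))*9)*(-7) = (((2 + (-5 - 4*(-5)))/(9 + (-5 - 4*(-5))))*9)*(-7) = (((2 + (-5 + 20))/(9 + (-5 + 20)))*9)*(-7) = (((2 + 15)/(9 + 15))*9)*(-7) = ((17/24)*9)*(-7) = (51/8)*(-7) = -357/8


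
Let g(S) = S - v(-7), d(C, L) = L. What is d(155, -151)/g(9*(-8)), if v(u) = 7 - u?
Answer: 151/86 ≈ 1.7558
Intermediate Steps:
g(S) = -14 + S (g(S) = S - (7 - 1*(-7)) = S - (7 + 7) = S - 1*14 = S - 14 = -14 + S)
d(155, -151)/g(9*(-8)) = -151/(-14 + 9*(-8)) = -151/(-14 - 72) = -151/(-86) = -151*(-1/86) = 151/86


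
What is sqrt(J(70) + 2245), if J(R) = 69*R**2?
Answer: sqrt(340345) ≈ 583.39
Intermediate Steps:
sqrt(J(70) + 2245) = sqrt(69*70**2 + 2245) = sqrt(69*4900 + 2245) = sqrt(338100 + 2245) = sqrt(340345)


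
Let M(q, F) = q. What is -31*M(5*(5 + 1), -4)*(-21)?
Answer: 19530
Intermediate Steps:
-31*M(5*(5 + 1), -4)*(-21) = -155*(5 + 1)*(-21) = -155*6*(-21) = -31*30*(-21) = -930*(-21) = 19530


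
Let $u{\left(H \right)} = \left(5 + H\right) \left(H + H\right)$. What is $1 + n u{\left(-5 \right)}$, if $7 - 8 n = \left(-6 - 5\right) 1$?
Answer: $1$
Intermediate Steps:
$u{\left(H \right)} = 2 H \left(5 + H\right)$ ($u{\left(H \right)} = \left(5 + H\right) 2 H = 2 H \left(5 + H\right)$)
$n = \frac{9}{4}$ ($n = \frac{7}{8} - \frac{\left(-6 - 5\right) 1}{8} = \frac{7}{8} - \frac{\left(-11\right) 1}{8} = \frac{7}{8} - - \frac{11}{8} = \frac{7}{8} + \frac{11}{8} = \frac{9}{4} \approx 2.25$)
$1 + n u{\left(-5 \right)} = 1 + \frac{9 \cdot 2 \left(-5\right) \left(5 - 5\right)}{4} = 1 + \frac{9 \cdot 2 \left(-5\right) 0}{4} = 1 + \frac{9}{4} \cdot 0 = 1 + 0 = 1$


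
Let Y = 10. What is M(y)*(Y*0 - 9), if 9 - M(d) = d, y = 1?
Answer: -72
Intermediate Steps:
M(d) = 9 - d
M(y)*(Y*0 - 9) = (9 - 1*1)*(10*0 - 9) = (9 - 1)*(0 - 9) = 8*(-9) = -72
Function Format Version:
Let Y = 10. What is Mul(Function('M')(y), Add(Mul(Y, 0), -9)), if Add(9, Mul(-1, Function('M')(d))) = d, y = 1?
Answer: -72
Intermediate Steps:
Function('M')(d) = Add(9, Mul(-1, d))
Mul(Function('M')(y), Add(Mul(Y, 0), -9)) = Mul(Add(9, Mul(-1, 1)), Add(Mul(10, 0), -9)) = Mul(Add(9, -1), Add(0, -9)) = Mul(8, -9) = -72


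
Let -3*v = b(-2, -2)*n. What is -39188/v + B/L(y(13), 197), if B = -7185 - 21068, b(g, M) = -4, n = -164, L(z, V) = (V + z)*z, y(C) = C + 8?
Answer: 64959253/375396 ≈ 173.04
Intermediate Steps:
y(C) = 8 + C
L(z, V) = z*(V + z)
v = -656/3 (v = -(-4)*(-164)/3 = -⅓*656 = -656/3 ≈ -218.67)
B = -28253
-39188/v + B/L(y(13), 197) = -39188/(-656/3) - 28253*1/((8 + 13)*(197 + (8 + 13))) = -39188*(-3/656) - 28253*1/(21*(197 + 21)) = 29391/164 - 28253/(21*218) = 29391/164 - 28253/4578 = 64959253/375396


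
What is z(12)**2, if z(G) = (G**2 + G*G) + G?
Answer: 90000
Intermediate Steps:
z(G) = G + 2*G**2 (z(G) = (G**2 + G**2) + G = 2*G**2 + G = G + 2*G**2)
z(12)**2 = (12*(1 + 2*12))**2 = (12*(1 + 24))**2 = (12*25)**2 = 300**2 = 90000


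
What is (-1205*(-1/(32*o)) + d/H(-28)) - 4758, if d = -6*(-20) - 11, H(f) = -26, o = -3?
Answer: -5958881/1248 ≈ -4774.7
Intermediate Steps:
d = 109 (d = 120 - 11 = 109)
(-1205*(-1/(32*o)) + d/H(-28)) - 4758 = (-1205/((8*(-4))*(-3)) + 109/(-26)) - 4758 = (-1205/((-32*(-3))) + 109*(-1/26)) - 4758 = (-1205/96 - 109/26) - 4758 = -20897/1248 - 4758 = -5958881/1248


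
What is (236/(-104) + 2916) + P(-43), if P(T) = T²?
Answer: 123831/26 ≈ 4762.7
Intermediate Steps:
(236/(-104) + 2916) + P(-43) = (236/(-104) + 2916) + (-43)² = (236*(-1/104) + 2916) + 1849 = (-59/26 + 2916) + 1849 = 75757/26 + 1849 = 123831/26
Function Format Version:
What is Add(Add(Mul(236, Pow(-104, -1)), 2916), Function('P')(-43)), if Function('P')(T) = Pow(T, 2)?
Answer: Rational(123831, 26) ≈ 4762.7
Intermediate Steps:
Add(Add(Mul(236, Pow(-104, -1)), 2916), Function('P')(-43)) = Add(Add(Mul(236, Pow(-104, -1)), 2916), Pow(-43, 2)) = Add(Add(Mul(236, Rational(-1, 104)), 2916), 1849) = Add(Add(Rational(-59, 26), 2916), 1849) = Add(Rational(75757, 26), 1849) = Rational(123831, 26)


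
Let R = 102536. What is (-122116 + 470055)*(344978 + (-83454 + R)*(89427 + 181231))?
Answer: 1797119177535026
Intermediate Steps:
(-122116 + 470055)*(344978 + (-83454 + R)*(89427 + 181231)) = (-122116 + 470055)*(344978 + (-83454 + 102536)*(89427 + 181231)) = 347939*(344978 + 19082*270658) = 347939*(344978 + 5164695956) = 347939*5165040934 = 1797119177535026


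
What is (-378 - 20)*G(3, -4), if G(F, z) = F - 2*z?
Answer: -4378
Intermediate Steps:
(-378 - 20)*G(3, -4) = (-378 - 20)*(3 - 2*(-4)) = -398*(3 + 8) = -398*11 = -4378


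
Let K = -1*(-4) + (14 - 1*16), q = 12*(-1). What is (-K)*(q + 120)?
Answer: -216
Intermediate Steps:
q = -12
K = 2 (K = 4 + (14 - 16) = 4 - 2 = 2)
(-K)*(q + 120) = (-1*2)*(-12 + 120) = -2*108 = -216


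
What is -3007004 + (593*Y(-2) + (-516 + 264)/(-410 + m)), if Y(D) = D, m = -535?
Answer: -45122846/15 ≈ -3.0082e+6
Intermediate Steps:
-3007004 + (593*Y(-2) + (-516 + 264)/(-410 + m)) = -3007004 + (593*(-2) + (-516 + 264)/(-410 - 535)) = -3007004 + (-1186 - 252/(-945)) = -3007004 + (-1186 - 252*(-1/945)) = -3007004 + (-1186 + 4/15) = -3007004 - 17786/15 = -45122846/15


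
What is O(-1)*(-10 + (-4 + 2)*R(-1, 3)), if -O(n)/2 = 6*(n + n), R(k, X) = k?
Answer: -192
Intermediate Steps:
O(n) = -24*n (O(n) = -12*(n + n) = -12*2*n = -24*n)
O(-1)*(-10 + (-4 + 2)*R(-1, 3)) = (-24*(-1))*(-10 + (-4 + 2)*(-1)) = 24*(-10 - 2*(-1)) = 24*(-10 + 2) = 24*(-8) = -192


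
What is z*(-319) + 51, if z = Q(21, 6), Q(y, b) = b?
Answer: -1863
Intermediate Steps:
z = 6
z*(-319) + 51 = 6*(-319) + 51 = -1914 + 51 = -1863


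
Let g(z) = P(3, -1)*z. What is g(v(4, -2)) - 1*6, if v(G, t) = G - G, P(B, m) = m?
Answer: -6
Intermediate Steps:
v(G, t) = 0
g(z) = -z
g(v(4, -2)) - 1*6 = -1*0 - 1*6 = 0 - 6 = -6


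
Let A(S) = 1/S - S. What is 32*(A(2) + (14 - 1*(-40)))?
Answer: 1680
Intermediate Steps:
32*(A(2) + (14 - 1*(-40))) = 32*((1/2 - 1*2) + (14 - 1*(-40))) = 32*((½ - 2) + (14 + 40)) = 32*(-3/2 + 54) = 32*(105/2) = 1680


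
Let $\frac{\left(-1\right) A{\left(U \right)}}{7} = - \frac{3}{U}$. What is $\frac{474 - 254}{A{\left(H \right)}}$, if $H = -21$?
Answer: $-220$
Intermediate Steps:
$A{\left(U \right)} = \frac{21}{U}$ ($A{\left(U \right)} = - 7 \left(- \frac{3}{U}\right) = \frac{21}{U}$)
$\frac{474 - 254}{A{\left(H \right)}} = \frac{474 - 254}{21 \frac{1}{-21}} = \frac{474 - 254}{21 \left(- \frac{1}{21}\right)} = \frac{220}{-1} = 220 \left(-1\right) = -220$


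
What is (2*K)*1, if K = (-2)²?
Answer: 8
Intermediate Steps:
K = 4
(2*K)*1 = (2*4)*1 = 8*1 = 8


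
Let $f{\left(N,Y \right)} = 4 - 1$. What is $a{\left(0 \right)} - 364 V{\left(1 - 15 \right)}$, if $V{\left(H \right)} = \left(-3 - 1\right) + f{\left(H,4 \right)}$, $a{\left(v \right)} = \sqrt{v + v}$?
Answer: $364$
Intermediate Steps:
$f{\left(N,Y \right)} = 3$ ($f{\left(N,Y \right)} = 4 - 1 = 3$)
$a{\left(v \right)} = \sqrt{2} \sqrt{v}$ ($a{\left(v \right)} = \sqrt{2 v} = \sqrt{2} \sqrt{v}$)
$V{\left(H \right)} = -1$ ($V{\left(H \right)} = \left(-3 - 1\right) + 3 = -4 + 3 = -1$)
$a{\left(0 \right)} - 364 V{\left(1 - 15 \right)} = \sqrt{2} \sqrt{0} - -364 = \sqrt{2} \cdot 0 + 364 = 0 + 364 = 364$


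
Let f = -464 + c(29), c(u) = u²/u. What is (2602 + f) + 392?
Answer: 2559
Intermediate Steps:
c(u) = u
f = -435 (f = -464 + 29 = -435)
(2602 + f) + 392 = (2602 - 435) + 392 = 2167 + 392 = 2559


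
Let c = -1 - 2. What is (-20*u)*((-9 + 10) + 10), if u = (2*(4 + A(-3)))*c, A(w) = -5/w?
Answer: 7480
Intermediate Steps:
c = -3
u = -34 (u = (2*(4 - 5/(-3)))*(-3) = (2*(4 - 5*(-⅓)))*(-3) = (2*(4 + 5/3))*(-3) = (2*(17/3))*(-3) = (34/3)*(-3) = -34)
(-20*u)*((-9 + 10) + 10) = (-20*(-34))*((-9 + 10) + 10) = 680*(1 + 10) = 680*11 = 7480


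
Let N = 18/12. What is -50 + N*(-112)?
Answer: -218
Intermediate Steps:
N = 3/2 (N = 18*(1/12) = 3/2 ≈ 1.5000)
-50 + N*(-112) = -50 + (3/2)*(-112) = -50 - 168 = -218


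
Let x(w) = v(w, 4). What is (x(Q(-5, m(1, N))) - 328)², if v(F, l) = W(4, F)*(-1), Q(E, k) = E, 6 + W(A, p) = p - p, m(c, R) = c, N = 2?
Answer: 103684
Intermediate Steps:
W(A, p) = -6 (W(A, p) = -6 + (p - p) = -6 + 0 = -6)
v(F, l) = 6 (v(F, l) = -6*(-1) = 6)
x(w) = 6
(x(Q(-5, m(1, N))) - 328)² = (6 - 328)² = (-322)² = 103684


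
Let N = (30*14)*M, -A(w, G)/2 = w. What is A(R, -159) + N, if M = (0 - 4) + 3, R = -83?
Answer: -254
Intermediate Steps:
A(w, G) = -2*w
M = -1 (M = -4 + 3 = -1)
N = -420 (N = (30*14)*(-1) = 420*(-1) = -420)
A(R, -159) + N = -2*(-83) - 420 = 166 - 420 = -254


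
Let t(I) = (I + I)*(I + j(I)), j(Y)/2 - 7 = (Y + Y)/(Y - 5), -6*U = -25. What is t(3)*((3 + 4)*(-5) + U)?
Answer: -2035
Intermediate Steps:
U = 25/6 (U = -⅙*(-25) = 25/6 ≈ 4.1667)
j(Y) = 14 + 4*Y/(-5 + Y) (j(Y) = 14 + 2*((Y + Y)/(Y - 5)) = 14 + 2*((2*Y)/(-5 + Y)) = 14 + 2*(2*Y/(-5 + Y)) = 14 + 4*Y/(-5 + Y))
t(I) = 2*I*(I + 2*(-35 + 9*I)/(-5 + I)) (t(I) = (I + I)*(I + 2*(-35 + 9*I)/(-5 + I)) = (2*I)*(I + 2*(-35 + 9*I)/(-5 + I)) = 2*I*(I + 2*(-35 + 9*I)/(-5 + I)))
t(3)*((3 + 4)*(-5) + U) = (2*3*(-70 + 3² + 13*3)/(-5 + 3))*((3 + 4)*(-5) + 25/6) = (2*3*(-70 + 9 + 39)/(-2))*(7*(-5) + 25/6) = (2*3*(-½)*(-22))*(-35 + 25/6) = 66*(-185/6) = -2035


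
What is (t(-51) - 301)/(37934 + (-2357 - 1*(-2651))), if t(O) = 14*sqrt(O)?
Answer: -301/38228 + 7*I*sqrt(51)/19114 ≈ -0.0078738 + 0.0026154*I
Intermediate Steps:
(t(-51) - 301)/(37934 + (-2357 - 1*(-2651))) = (14*sqrt(-51) - 301)/(37934 + (-2357 - 1*(-2651))) = (14*(I*sqrt(51)) - 301)/(37934 + (-2357 + 2651)) = (14*I*sqrt(51) - 301)/(37934 + 294) = (-301 + 14*I*sqrt(51))/38228 = (-301 + 14*I*sqrt(51))*(1/38228) = -301/38228 + 7*I*sqrt(51)/19114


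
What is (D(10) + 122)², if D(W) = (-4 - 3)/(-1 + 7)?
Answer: 525625/36 ≈ 14601.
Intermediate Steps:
D(W) = -7/6
(D(10) + 122)² = (-7/6 + 122)² = (725/6)² = 525625/36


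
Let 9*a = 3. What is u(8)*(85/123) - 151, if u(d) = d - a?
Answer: -53764/369 ≈ -145.70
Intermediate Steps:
a = 1/3 (a = (1/9)*3 = 1/3 ≈ 0.33333)
u(d) = -1/3 + d (u(d) = d - 1*1/3 = d - 1/3 = -1/3 + d)
u(8)*(85/123) - 151 = (-1/3 + 8)*(85/123) - 151 = 23*(85*(1/123))/3 - 151 = (23/3)*(85/123) - 151 = 1955/369 - 151 = -53764/369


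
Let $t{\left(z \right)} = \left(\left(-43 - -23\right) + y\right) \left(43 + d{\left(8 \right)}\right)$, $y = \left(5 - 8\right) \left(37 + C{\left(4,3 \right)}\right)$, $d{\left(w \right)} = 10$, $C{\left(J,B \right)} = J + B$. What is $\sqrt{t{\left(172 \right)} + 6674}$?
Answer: $i \sqrt{1382} \approx 37.175 i$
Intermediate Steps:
$C{\left(J,B \right)} = B + J$
$y = -132$ ($y = \left(5 - 8\right) \left(37 + \left(3 + 4\right)\right) = - 3 \left(37 + 7\right) = \left(-3\right) 44 = -132$)
$t{\left(z \right)} = -8056$ ($t{\left(z \right)} = \left(\left(-43 - -23\right) - 132\right) \left(43 + 10\right) = \left(\left(-43 + 23\right) - 132\right) 53 = \left(-20 - 132\right) 53 = \left(-152\right) 53 = -8056$)
$\sqrt{t{\left(172 \right)} + 6674} = \sqrt{-8056 + 6674} = \sqrt{-1382} = i \sqrt{1382}$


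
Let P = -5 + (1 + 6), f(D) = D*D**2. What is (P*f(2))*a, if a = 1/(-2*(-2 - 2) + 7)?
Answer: 16/15 ≈ 1.0667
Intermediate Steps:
f(D) = D**3
P = 2 (P = -5 + 7 = 2)
a = 1/15 (a = 1/(-2*(-4) + 7) = 1/(8 + 7) = 1/15 ≈ 0.066667)
(P*f(2))*a = (2*2**3)*(1/15) = (2*8)*(1/15) = 16*(1/15) = 16/15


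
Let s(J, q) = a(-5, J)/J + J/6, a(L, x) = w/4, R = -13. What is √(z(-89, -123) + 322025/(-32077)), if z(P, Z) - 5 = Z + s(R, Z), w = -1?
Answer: I*√814972298226333/2502006 ≈ 11.41*I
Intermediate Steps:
a(L, x) = -¼ (a(L, x) = -1/4 = -1*¼ = -¼)
s(J, q) = -1/(4*J) + J/6
z(P, Z) = 445/156 + Z (z(P, Z) = 5 + (Z + (-¼/(-13) + (⅙)*(-13))) = 5 + (Z + (-¼*(-1/13) - 13/6)) = 5 + (Z + (1/52 - 13/6)) = 5 + (Z - 335/156) = 5 + (-335/156 + Z) = 445/156 + Z)
√(z(-89, -123) + 322025/(-32077)) = √((445/156 - 123) + 322025/(-32077)) = √(-18743/156 + 322025*(-1/32077)) = √(-18743/156 - 322025/32077) = √(-651455111/5004012) = I*√814972298226333/2502006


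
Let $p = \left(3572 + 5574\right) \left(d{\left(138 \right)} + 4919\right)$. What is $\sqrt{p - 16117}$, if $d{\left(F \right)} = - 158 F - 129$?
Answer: $i \sqrt{155626161} \approx 12475.0 i$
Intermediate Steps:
$d{\left(F \right)} = -129 - 158 F$
$p = -155610044$ ($p = \left(3572 + 5574\right) \left(\left(-129 - 21804\right) + 4919\right) = 9146 \left(\left(-129 - 21804\right) + 4919\right) = 9146 \left(-21933 + 4919\right) = 9146 \left(-17014\right) = -155610044$)
$\sqrt{p - 16117} = \sqrt{-155610044 - 16117} = \sqrt{-155626161} = i \sqrt{155626161}$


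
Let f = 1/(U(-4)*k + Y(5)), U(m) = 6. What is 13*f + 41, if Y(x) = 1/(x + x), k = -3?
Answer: 7209/179 ≈ 40.274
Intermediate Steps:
Y(x) = 1/(2*x)
f = -10/179 (f = 1/(6*(-3) + (1/2)/5) = 1/(-18 + (1/2)*(1/5)) = 1/(-18 + 1/10) = 1/(-179/10) = -10/179 ≈ -0.055866)
13*f + 41 = 13*(-10/179) + 41 = -130/179 + 41 = 7209/179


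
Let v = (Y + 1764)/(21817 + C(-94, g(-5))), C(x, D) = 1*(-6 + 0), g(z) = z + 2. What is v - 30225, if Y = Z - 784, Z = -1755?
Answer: -659238250/21811 ≈ -30225.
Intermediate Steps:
Y = -2539 (Y = -1755 - 784 = -2539)
g(z) = 2 + z
C(x, D) = -6 (C(x, D) = 1*(-6) = -6)
v = -775/21811 (v = (-2539 + 1764)/(21817 - 6) = -775/21811 ≈ -0.035533)
v - 30225 = -775/21811 - 30225 = -659238250/21811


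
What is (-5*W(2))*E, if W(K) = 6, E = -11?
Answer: 330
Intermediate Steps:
(-5*W(2))*E = -5*6*(-11) = -30*(-11) = 330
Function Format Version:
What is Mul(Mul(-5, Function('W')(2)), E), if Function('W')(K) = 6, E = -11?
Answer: 330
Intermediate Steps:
Mul(Mul(-5, Function('W')(2)), E) = Mul(Mul(-5, 6), -11) = Mul(-30, -11) = 330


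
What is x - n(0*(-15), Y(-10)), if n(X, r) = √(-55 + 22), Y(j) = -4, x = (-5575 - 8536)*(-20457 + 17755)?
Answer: 38127922 - I*√33 ≈ 3.8128e+7 - 5.7446*I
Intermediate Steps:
x = 38127922 (x = -14111*(-2702) = 38127922)
n(X, r) = I*√33 (n(X, r) = √(-33) = I*√33)
x - n(0*(-15), Y(-10)) = 38127922 - I*√33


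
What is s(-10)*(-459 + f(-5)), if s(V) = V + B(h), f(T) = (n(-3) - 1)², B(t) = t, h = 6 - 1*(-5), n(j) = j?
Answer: -443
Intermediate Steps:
h = 11 (h = 6 + 5 = 11)
f(T) = 16 (f(T) = (-3 - 1)² = (-4)² = 16)
s(V) = 11 + V (s(V) = V + 11 = 11 + V)
s(-10)*(-459 + f(-5)) = (11 - 10)*(-459 + 16) = 1*(-443) = -443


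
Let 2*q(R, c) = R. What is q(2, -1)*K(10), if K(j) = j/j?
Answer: 1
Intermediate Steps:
q(R, c) = R/2
K(j) = 1
q(2, -1)*K(10) = ((1/2)*2)*1 = 1*1 = 1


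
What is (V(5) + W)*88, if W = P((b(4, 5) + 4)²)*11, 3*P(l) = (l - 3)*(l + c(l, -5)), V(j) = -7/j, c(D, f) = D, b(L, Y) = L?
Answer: 37788872/15 ≈ 2.5193e+6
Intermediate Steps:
P(l) = 2*l*(-3 + l)/3 (P(l) = ((l - 3)*(l + l))/3 = ((-3 + l)*(2*l))/3 = (2*l*(-3 + l))/3 = 2*l*(-3 + l)/3)
W = 85888/3 (W = (2*(4 + 4)²*(-3 + (4 + 4)²)/3)*11 = ((⅔)*8²*(-3 + 8²))*11 = ((⅔)*64*(-3 + 64))*11 = ((⅔)*64*61)*11 = (7808/3)*11 = 85888/3 ≈ 28629.)
(V(5) + W)*88 = (-7/5 + 85888/3)*88 = (429419/15)*88 = 37788872/15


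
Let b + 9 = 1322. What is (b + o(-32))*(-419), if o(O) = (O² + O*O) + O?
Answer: -1394851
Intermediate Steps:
b = 1313 (b = -9 + 1322 = 1313)
o(O) = O + 2*O² (o(O) = (O² + O²) + O = 2*O² + O = O + 2*O²)
(b + o(-32))*(-419) = (1313 - 32*(1 + 2*(-32)))*(-419) = (1313 - 32*(1 - 64))*(-419) = (1313 - 32*(-63))*(-419) = (1313 + 2016)*(-419) = 3329*(-419) = -1394851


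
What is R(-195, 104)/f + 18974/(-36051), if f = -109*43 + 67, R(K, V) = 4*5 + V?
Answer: -7677517/13879635 ≈ -0.55315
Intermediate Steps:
R(K, V) = 20 + V
f = -4620 (f = -4687 + 67 = -4620)
R(-195, 104)/f + 18974/(-36051) = (20 + 104)/(-4620) + 18974/(-36051) = 124*(-1/4620) + 18974*(-1/36051) = -31/1155 - 18974/36051 = -7677517/13879635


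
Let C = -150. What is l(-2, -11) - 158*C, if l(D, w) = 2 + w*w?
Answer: 23823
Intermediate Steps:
l(D, w) = 2 + w²
l(-2, -11) - 158*C = (2 + (-11)²) - 158*(-150) = (2 + 121) + 23700 = 123 + 23700 = 23823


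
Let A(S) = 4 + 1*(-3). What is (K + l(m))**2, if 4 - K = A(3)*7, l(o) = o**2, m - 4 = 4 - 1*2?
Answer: 1089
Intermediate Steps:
A(S) = 1 (A(S) = 4 - 3 = 1)
m = 6 (m = 4 + (4 - 1*2) = 4 + (4 - 2) = 4 + 2 = 6)
K = -3 (K = 4 - 7 = -3)
(K + l(m))**2 = (-3 + 6**2)**2 = (-3 + 36)**2 = 33**2 = 1089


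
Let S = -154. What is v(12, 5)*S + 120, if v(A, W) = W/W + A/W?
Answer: -2018/5 ≈ -403.60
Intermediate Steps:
v(A, W) = 1 + A/W
v(12, 5)*S + 120 = ((12 + 5)/5)*(-154) + 120 = ((⅕)*17)*(-154) + 120 = (17/5)*(-154) + 120 = -2618/5 + 120 = -2018/5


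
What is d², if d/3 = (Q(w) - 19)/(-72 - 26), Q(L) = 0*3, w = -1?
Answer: 3249/9604 ≈ 0.33830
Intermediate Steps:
Q(L) = 0
d = 57/98 (d = 3*((0 - 19)/(-72 - 26)) = 3*(-19/(-98)) = 3*(-19*(-1/98)) = 3*(19/98) = 57/98 ≈ 0.58163)
d² = (57/98)² = 3249/9604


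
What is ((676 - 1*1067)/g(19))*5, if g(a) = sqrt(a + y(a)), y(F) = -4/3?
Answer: -1955*sqrt(159)/53 ≈ -465.13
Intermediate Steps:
y(F) = -4/3 (y(F) = -4*1/3 = -4/3)
g(a) = sqrt(-4/3 + a) (g(a) = sqrt(a - 4/3) = sqrt(-4/3 + a))
((676 - 1*1067)/g(19))*5 = ((676 - 1*1067)/((sqrt(-12 + 9*19)/3)))*5 = ((676 - 1067)/((sqrt(-12 + 171)/3)))*5 = -391*sqrt(159)/53*5 = -1955*sqrt(159)/53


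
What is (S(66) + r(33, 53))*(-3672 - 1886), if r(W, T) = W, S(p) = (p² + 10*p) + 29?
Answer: -28223524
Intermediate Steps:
S(p) = 29 + p² + 10*p
(S(66) + r(33, 53))*(-3672 - 1886) = ((29 + 66² + 10*66) + 33)*(-3672 - 1886) = ((29 + 4356 + 660) + 33)*(-5558) = (5045 + 33)*(-5558) = 5078*(-5558) = -28223524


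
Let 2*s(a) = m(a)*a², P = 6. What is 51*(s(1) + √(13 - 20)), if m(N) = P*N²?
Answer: 153 + 51*I*√7 ≈ 153.0 + 134.93*I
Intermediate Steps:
m(N) = 6*N²
s(a) = 3*a⁴ (s(a) = ((6*a²)*a²)/2 = (6*a⁴)/2 = 3*a⁴)
51*(s(1) + √(13 - 20)) = 51*(3*1⁴ + √(13 - 20)) = 51*(3*1 + √(-7)) = 51*(3 + I*√7) = 153 + 51*I*√7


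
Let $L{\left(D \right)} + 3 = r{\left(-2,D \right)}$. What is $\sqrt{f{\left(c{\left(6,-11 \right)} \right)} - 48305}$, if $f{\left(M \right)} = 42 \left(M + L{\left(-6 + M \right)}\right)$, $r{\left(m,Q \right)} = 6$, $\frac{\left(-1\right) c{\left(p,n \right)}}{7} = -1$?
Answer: $i \sqrt{47885} \approx 218.83 i$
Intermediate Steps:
$c{\left(p,n \right)} = 7$ ($c{\left(p,n \right)} = \left(-7\right) \left(-1\right) = 7$)
$L{\left(D \right)} = 3$ ($L{\left(D \right)} = -3 + 6 = 3$)
$f{\left(M \right)} = 126 + 42 M$ ($f{\left(M \right)} = 42 \left(M + 3\right) = 42 \left(3 + M\right) = 126 + 42 M$)
$\sqrt{f{\left(c{\left(6,-11 \right)} \right)} - 48305} = \sqrt{\left(126 + 42 \cdot 7\right) - 48305} = \sqrt{\left(126 + 294\right) - 48305} = \sqrt{420 - 48305} = \sqrt{-47885} = i \sqrt{47885}$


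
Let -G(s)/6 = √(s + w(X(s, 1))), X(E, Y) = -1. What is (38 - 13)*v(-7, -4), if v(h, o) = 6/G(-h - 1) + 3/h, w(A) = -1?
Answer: -75/7 - 5*√5 ≈ -21.895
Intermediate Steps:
G(s) = -6*√(-1 + s) (G(s) = -6*√(s - 1) = -6*√(-1 + s))
v(h, o) = -1/√(-2 - h) + 3/h (v(h, o) = 6/((-6*√(-1 + (-h - 1)))) + 3/h = 6/((-6*√(-1 + (-1 - h)))) + 3/h = 6/((-6*√(-2 - h))) + 3/h = 6*(-1/(6*√(-2 - h))) + 3/h = -1/√(-2 - h) + 3/h)
(38 - 13)*v(-7, -4) = (38 - 13)*(-1/√(-2 - 1*(-7)) + 3/(-7)) = 25*(-1/√(-2 + 7) + 3*(-⅐)) = 25*(-1/√5 - 3/7) = 25*(-√5/5 - 3/7) = 25*(-3/7 - √5/5) = -75/7 - 5*√5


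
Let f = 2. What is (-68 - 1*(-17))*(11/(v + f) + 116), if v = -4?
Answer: -11271/2 ≈ -5635.5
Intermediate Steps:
(-68 - 1*(-17))*(11/(v + f) + 116) = (-68 - 1*(-17))*(11/(-4 + 2) + 116) = (-68 + 17)*(11/(-2) + 116) = -51*(11*(-½) + 116) = -51*(-11/2 + 116) = -51*221/2 = -11271/2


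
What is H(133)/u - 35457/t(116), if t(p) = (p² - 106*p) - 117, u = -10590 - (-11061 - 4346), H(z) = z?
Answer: -170657650/5024131 ≈ -33.968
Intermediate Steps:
u = 4817 (u = -10590 - 1*(-15407) = -10590 + 15407 = 4817)
t(p) = -117 + p² - 106*p
H(133)/u - 35457/t(116) = 133/4817 - 35457/(-117 + 116² - 106*116) = 133*(1/4817) - 35457/(-117 + 13456 - 12296) = 133/4817 - 35457/1043 = -170657650/5024131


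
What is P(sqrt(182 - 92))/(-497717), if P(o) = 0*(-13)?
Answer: 0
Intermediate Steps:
P(o) = 0
P(sqrt(182 - 92))/(-497717) = 0/(-497717) = 0*(-1/497717) = 0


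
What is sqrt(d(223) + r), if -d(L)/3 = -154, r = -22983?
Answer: I*sqrt(22521) ≈ 150.07*I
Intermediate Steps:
d(L) = 462 (d(L) = -3*(-154) = 462)
sqrt(d(223) + r) = sqrt(462 - 22983) = sqrt(-22521) = I*sqrt(22521)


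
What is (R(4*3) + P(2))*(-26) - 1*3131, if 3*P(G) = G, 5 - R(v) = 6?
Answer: -9367/3 ≈ -3122.3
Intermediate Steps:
R(v) = -1 (R(v) = 5 - 1*6 = 5 - 6 = -1)
P(G) = G/3
(R(4*3) + P(2))*(-26) - 1*3131 = (-1 + (1/3)*2)*(-26) - 1*3131 = (-1 + 2/3)*(-26) - 3131 = -1/3*(-26) - 3131 = 26/3 - 3131 = -9367/3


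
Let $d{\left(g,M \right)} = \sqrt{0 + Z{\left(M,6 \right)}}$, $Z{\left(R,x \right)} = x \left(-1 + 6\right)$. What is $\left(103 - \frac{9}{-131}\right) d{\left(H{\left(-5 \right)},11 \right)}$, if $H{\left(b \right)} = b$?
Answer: $\frac{13502 \sqrt{30}}{131} \approx 564.53$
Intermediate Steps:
$Z{\left(R,x \right)} = 5 x$ ($Z{\left(R,x \right)} = x 5 = 5 x$)
$d{\left(g,M \right)} = \sqrt{30}$ ($d{\left(g,M \right)} = \sqrt{0 + 5 \cdot 6} = \sqrt{0 + 30} = \sqrt{30}$)
$\left(103 - \frac{9}{-131}\right) d{\left(H{\left(-5 \right)},11 \right)} = \left(103 - \frac{9}{-131}\right) \sqrt{30} = \left(103 - - \frac{9}{131}\right) \sqrt{30} = \left(103 + \frac{9}{131}\right) \sqrt{30} = \frac{13502 \sqrt{30}}{131}$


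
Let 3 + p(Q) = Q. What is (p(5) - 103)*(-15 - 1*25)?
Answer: 4040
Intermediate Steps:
p(Q) = -3 + Q
(p(5) - 103)*(-15 - 1*25) = ((-3 + 5) - 103)*(-15 - 1*25) = (2 - 103)*(-15 - 25) = -101*(-40) = 4040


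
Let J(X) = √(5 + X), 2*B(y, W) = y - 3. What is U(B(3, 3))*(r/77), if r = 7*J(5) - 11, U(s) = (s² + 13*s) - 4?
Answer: 4/7 - 4*√10/11 ≈ -0.57849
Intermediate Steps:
B(y, W) = -3/2 + y/2 (B(y, W) = (y - 3)/2 = (-3 + y)/2 = -3/2 + y/2)
U(s) = -4 + s² + 13*s
r = -11 + 7*√10 (r = 7*√(5 + 5) - 11 = 7*√10 - 11 = -11 + 7*√10 ≈ 11.136)
U(B(3, 3))*(r/77) = (-4 + (-3/2 + (½)*3)² + 13*(-3/2 + (½)*3))*((-11 + 7*√10)/77) = (-4 + (-3/2 + 3/2)² + 13*(-3/2 + 3/2))*((-11 + 7*√10)*(1/77)) = (-4 + 0² + 13*0)*(-⅐ + √10/11) = (-4 + 0 + 0)*(-⅐ + √10/11) = -4*(-⅐ + √10/11) = 4/7 - 4*√10/11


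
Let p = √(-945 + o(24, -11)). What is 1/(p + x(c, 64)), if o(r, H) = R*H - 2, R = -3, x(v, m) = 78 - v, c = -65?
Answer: 143/21363 - I*√914/21363 ≈ 0.0066938 - 0.0014152*I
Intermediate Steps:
o(r, H) = -2 - 3*H (o(r, H) = -3*H - 2 = -2 - 3*H)
p = I*√914 (p = √(-945 + (-2 - 3*(-11))) = √(-945 + (-2 + 33)) = √(-945 + 31) = √(-914) = I*√914 ≈ 30.232*I)
1/(p + x(c, 64)) = 1/(I*√914 + (78 - 1*(-65))) = 1/(I*√914 + (78 + 65)) = 1/(I*√914 + 143) = 1/(143 + I*√914)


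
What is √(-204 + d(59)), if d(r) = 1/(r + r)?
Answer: I*√2840378/118 ≈ 14.283*I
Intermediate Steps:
d(r) = 1/(2*r)
√(-204 + d(59)) = √(-204 + (½)/59) = √(-204 + (½)*(1/59)) = √(-204 + 1/118) = √(-24071/118) = I*√2840378/118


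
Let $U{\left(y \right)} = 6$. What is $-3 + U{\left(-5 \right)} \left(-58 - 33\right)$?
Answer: $-549$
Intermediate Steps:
$-3 + U{\left(-5 \right)} \left(-58 - 33\right) = -3 + 6 \left(-58 - 33\right) = -3 + 6 \left(-91\right) = -3 - 546 = -549$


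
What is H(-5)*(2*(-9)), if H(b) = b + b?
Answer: 180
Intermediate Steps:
H(b) = 2*b
H(-5)*(2*(-9)) = (2*(-5))*(2*(-9)) = -10*(-18) = 180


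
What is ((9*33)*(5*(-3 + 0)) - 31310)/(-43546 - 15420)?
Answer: 35765/58966 ≈ 0.60654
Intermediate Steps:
((9*33)*(5*(-3 + 0)) - 31310)/(-43546 - 15420) = (297*(5*(-3)) - 31310)/(-58966) = (297*(-15) - 31310)*(-1/58966) = (-4455 - 31310)*(-1/58966) = -35765*(-1/58966) = 35765/58966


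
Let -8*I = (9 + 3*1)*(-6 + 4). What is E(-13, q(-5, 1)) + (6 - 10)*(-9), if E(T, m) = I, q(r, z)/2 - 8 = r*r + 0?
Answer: 39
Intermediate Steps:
q(r, z) = 16 + 2*r**2 (q(r, z) = 16 + 2*(r*r + 0) = 16 + 2*(r**2 + 0) = 16 + 2*r**2)
I = 3 (I = -(9 + 3*1)*(-6 + 4)/8 = -(9 + 3)*(-2)/8 = -3*(-2)/2 = -1/8*(-24) = 3)
E(T, m) = 3
E(-13, q(-5, 1)) + (6 - 10)*(-9) = 3 + (6 - 10)*(-9) = 3 - 4*(-9) = 3 + 36 = 39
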